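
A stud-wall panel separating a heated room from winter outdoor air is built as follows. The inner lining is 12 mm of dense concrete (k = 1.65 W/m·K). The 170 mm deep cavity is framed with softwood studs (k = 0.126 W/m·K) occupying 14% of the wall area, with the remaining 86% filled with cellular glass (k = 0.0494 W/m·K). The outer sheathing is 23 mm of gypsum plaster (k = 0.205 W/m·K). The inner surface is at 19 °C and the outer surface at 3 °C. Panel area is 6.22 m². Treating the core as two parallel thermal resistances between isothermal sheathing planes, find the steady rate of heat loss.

Q ≈ 33.8 W

Sheathing layers in series; stud and cavity paths in parallel between them.
R_inner = 0.012/(1.65×6.22) = 0.001169 K/W
R_stud  = 0.17/(0.126×0.14×6.22) = 1.549 K/W
R_cav   = 0.17/(0.0494×0.86×6.22) = 0.6433 K/W
1/R_core = 1/R_stud + 1/R_cav → R_core = 0.4546 K/W
R_outer = 0.023/(0.205×6.22) = 0.01804 K/W
R_total = 0.4738 K/W
Q = ΔT/R_total = 16/0.4738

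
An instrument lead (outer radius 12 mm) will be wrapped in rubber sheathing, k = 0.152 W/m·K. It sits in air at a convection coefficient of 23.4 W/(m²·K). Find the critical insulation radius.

For a cylinder r_cr = k/h = 0.152/23.4
r_cr = 6.5 mm; since the bare radius (12 mm) is above r_cr, any added insulation will reduce heat loss.

r_cr ≈ 6.5 mm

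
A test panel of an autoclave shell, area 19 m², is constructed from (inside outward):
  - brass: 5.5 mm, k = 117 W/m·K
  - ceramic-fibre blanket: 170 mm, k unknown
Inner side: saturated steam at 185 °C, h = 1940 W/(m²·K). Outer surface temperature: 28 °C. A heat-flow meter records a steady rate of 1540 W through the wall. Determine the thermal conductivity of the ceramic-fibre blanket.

Using the resistance-network approach (series):
R_inner film = 1/(h_i·A) = 1/(1940×19) = 2.713×10^-5 K/W
R_brass = L/(kA) = 0.0055/(117×19) = 2.474×10^-6 K/W
Sum of known resistances R_other = 2.96×10^-5 K/W
Total R = ΔT/Q = 157/1540 = 0.1019 K/W
R_ceramic-fibre blanket = R_total − R_other = 0.1019 K/W
k = L/(R·A) = 0.17/(0.1019×19)

k ≈ 0.0878 W/(m·K)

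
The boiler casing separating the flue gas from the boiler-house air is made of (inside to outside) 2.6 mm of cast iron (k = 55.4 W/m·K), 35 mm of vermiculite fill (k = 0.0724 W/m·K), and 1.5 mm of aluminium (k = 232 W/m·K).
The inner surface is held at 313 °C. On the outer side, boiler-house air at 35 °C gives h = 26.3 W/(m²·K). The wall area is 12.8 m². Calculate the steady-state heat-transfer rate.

Q ≈ 6820 W

Using the resistance-network approach (series):
R_cast iron = L/(kA) = 0.0026/(55.4×12.8) = 3.667×10^-6 K/W
R_vermiculite fill = L/(kA) = 0.035/(0.0724×12.8) = 0.03777 K/W
R_aluminium = L/(kA) = 0.0015/(232×12.8) = 5.051×10^-7 K/W
R_outer film = 1/(h_o·A) = 1/(26.3×12.8) = 0.002971 K/W
R_total = 0.04074 K/W
Q = ΔT / R_total = 278 / 0.04074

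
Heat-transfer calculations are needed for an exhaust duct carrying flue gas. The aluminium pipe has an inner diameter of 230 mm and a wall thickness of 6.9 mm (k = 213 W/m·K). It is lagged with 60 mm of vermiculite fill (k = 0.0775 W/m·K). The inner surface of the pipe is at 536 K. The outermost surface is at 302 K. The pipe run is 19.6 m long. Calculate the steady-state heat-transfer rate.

Q ≈ 5580 W

For a radial system each layer contributes R = ln(r_out/r_in)/(2πkL); films add R = 1/(hA).
R_aluminium pipe wall = ln(121.9/115)/(2π×213×19.6) = 2.221×10^-6 K/W
R_vermiculite fill = ln(181.9/121.9)/(2π×0.0775×19.6) = 0.04194 K/W
R_total = 0.04194 K/W
Q = ΔT/R_total = 234/0.04194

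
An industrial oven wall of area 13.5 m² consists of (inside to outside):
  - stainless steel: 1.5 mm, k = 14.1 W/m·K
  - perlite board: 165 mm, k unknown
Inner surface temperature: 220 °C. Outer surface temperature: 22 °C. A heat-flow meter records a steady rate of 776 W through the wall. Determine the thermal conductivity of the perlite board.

k ≈ 0.0479 W/(m·K)

Using the resistance-network approach (series):
R_stainless steel = L/(kA) = 0.0015/(14.1×13.5) = 7.88×10^-6 K/W
Sum of known resistances R_other = 7.88×10^-6 K/W
Total R = ΔT/Q = 198/776 = 0.2552 K/W
R_perlite board = R_total − R_other = 0.2551 K/W
k = L/(R·A) = 0.165/(0.2551×13.5)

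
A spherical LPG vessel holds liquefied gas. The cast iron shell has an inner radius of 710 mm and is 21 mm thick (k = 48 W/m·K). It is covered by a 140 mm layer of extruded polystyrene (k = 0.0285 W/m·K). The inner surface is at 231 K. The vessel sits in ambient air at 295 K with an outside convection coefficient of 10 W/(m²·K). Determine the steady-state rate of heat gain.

Spherical conduction: R = (1/r_in − 1/r_out)/(4πk) per layer; series-sum.
R_cast iron shell = (1/0.71 − 1/0.731)/(4π×48) = 6.708×10^-5 K/W
R_extruded polystyrene = (1/0.731 − 1/0.871)/(4π×0.0285) = 0.614 K/W
R_outer film = 1/(h·4πr_o²) = 1/(10×4π×0.871²) = 0.01049 K/W
R_total = 0.6245 K/W
Q = ΔT/R_total = 64/0.6245

Q ≈ 102 W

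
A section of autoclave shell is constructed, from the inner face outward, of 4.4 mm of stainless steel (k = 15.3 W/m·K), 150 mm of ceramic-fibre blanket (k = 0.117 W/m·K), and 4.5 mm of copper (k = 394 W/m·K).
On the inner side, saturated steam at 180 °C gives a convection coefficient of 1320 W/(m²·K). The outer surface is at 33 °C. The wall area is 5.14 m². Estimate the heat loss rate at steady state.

Q ≈ 589 W

Using the resistance-network approach (series):
R_inner film = 1/(h_i·A) = 1/(1320×5.14) = 1.474×10^-4 K/W
R_stainless steel = L/(kA) = 0.0044/(15.3×5.14) = 5.595×10^-5 K/W
R_ceramic-fibre blanket = L/(kA) = 0.15/(0.117×5.14) = 0.2494 K/W
R_copper = L/(kA) = 0.0045/(394×5.14) = 2.222×10^-6 K/W
R_total = 0.2496 K/W
Q = ΔT / R_total = 147 / 0.2496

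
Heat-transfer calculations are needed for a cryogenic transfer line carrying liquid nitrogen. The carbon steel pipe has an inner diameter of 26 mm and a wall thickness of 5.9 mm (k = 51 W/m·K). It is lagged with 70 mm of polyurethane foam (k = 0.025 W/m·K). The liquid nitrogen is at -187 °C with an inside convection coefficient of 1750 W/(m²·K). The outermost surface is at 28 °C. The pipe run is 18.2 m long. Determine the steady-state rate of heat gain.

Q ≈ 397 W

Radial resistances (cylindrical: R_cond = ln(r_o/r_i)/(2πkL), R_conv = 1/(h·2πrL)):
R_inner film = 1/(h_i·2πr₁L) = 1/(1750×2π×0.013×18.2) = 3.844×10^-4 K/W
R_carbon steel pipe wall = ln(18.9/13)/(2π×51×18.2) = 6.416×10^-5 K/W
R_polyurethane foam = ln(88.9/18.9)/(2π×0.025×18.2) = 0.5416 K/W
R_total = 0.542 K/W
Q = ΔT/R_total = 215/0.542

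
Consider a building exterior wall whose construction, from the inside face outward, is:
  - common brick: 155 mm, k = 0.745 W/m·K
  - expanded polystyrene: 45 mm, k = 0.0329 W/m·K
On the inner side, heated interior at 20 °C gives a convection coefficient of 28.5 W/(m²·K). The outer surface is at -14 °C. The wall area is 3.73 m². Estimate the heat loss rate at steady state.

Q ≈ 78.7 W

Thermal resistances in series:
R_inner film = 1/(h_i·A) = 1/(28.5×3.73) = 0.009407 K/W
R_common brick = L/(kA) = 0.155/(0.745×3.73) = 0.05578 K/W
R_expanded polystyrene = L/(kA) = 0.045/(0.0329×3.73) = 0.3667 K/W
R_total = 0.4319 K/W
Q = ΔT / R_total = 34 / 0.4319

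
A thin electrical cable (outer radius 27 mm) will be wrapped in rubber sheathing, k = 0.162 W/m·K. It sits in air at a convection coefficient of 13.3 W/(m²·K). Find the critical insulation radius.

r_cr ≈ 12.2 mm

For a cylinder r_cr = k/h = 0.162/13.3
r_cr = 12.2 mm; since the bare radius (27 mm) is above r_cr, any added insulation will reduce heat loss.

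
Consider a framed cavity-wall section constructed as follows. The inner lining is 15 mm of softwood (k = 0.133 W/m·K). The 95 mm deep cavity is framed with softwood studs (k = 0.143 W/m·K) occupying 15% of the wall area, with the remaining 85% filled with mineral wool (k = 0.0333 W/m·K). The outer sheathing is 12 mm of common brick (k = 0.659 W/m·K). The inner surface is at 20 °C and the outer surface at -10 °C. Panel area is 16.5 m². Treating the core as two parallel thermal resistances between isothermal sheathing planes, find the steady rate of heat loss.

Q ≈ 243 W

Sheathing layers in series; stud and cavity paths in parallel between them.
R_inner = 0.015/(0.133×16.5) = 0.006835 K/W
R_stud  = 0.095/(0.143×0.15×16.5) = 0.2684 K/W
R_cav   = 0.095/(0.0333×0.85×16.5) = 0.2034 K/W
1/R_core = 1/R_stud + 1/R_cav → R_core = 0.1157 K/W
R_outer = 0.012/(0.659×16.5) = 0.001104 K/W
R_total = 0.1237 K/W
Q = ΔT/R_total = 30/0.1237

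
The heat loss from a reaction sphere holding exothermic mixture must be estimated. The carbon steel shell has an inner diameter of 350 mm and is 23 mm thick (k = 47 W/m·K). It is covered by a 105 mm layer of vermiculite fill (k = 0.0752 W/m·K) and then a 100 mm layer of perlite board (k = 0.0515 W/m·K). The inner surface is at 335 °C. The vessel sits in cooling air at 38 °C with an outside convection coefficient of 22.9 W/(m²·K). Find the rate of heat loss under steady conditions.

Q ≈ 94.6 W

Radial (spherical) resistances in series:
R_carbon steel shell = (1/0.175 − 1/0.198)/(4π×47) = 0.001124 K/W
R_vermiculite fill = (1/0.198 − 1/0.303)/(4π×0.0752) = 1.852 K/W
R_perlite board = (1/0.303 − 1/0.403)/(4π×0.0515) = 1.265 K/W
R_outer film = 1/(h·4πr_o²) = 1/(22.9×4π×0.403²) = 0.0214 K/W
R_total = 3.14 K/W
Q = ΔT/R_total = 297/3.14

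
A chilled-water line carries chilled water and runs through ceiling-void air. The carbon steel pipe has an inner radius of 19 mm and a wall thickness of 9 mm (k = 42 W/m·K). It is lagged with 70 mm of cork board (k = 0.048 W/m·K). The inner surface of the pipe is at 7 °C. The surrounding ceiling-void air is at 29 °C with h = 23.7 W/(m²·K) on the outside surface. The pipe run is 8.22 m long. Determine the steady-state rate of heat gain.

Q ≈ 42.8 W

For a radial system each layer contributes R = ln(r_out/r_in)/(2πkL); films add R = 1/(hA).
R_carbon steel pipe wall = ln(28/19)/(2π×42×8.22) = 1.788×10^-4 K/W
R_cork board = ln(98/28)/(2π×0.048×8.22) = 0.5053 K/W
R_outer film = 1/(h_o·2πr_oL) = 1/(23.7×2π×0.098×8.22) = 0.008336 K/W
R_total = 0.5138 K/W
Q = ΔT/R_total = 22/0.5138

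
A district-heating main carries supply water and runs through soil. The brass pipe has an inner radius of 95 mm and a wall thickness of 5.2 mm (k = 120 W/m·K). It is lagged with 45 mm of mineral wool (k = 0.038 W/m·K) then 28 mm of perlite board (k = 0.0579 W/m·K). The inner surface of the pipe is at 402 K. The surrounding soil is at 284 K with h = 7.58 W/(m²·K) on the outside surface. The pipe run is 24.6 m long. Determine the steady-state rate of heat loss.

Q ≈ 1340 W

For a radial system each layer contributes R = ln(r_out/r_in)/(2πkL); films add R = 1/(hA).
R_brass pipe wall = ln(100.2/95)/(2π×120×24.6) = 2.873×10^-6 K/W
R_mineral wool = ln(145.2/100.2)/(2π×0.038×24.6) = 0.06316 K/W
R_perlite board = ln(173.2/145.2)/(2π×0.0579×24.6) = 0.0197 K/W
R_outer film = 1/(h_o·2πr_oL) = 1/(7.58×2π×0.1732×24.6) = 0.004928 K/W
R_total = 0.08779 K/W
Q = ΔT/R_total = 118/0.08779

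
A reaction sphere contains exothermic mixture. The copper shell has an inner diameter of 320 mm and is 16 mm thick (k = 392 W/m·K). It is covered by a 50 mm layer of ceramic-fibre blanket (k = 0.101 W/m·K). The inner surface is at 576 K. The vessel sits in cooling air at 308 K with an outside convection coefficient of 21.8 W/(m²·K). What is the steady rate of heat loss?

Each spherical layer contributes R = (1/r_i − 1/r_o)/(4πk):
R_copper shell = (1/0.16 − 1/0.176)/(4π×392) = 1.153×10^-4 K/W
R_ceramic-fibre blanket = (1/0.176 − 1/0.226)/(4π×0.101) = 0.9904 K/W
R_outer film = 1/(h·4πr_o²) = 1/(21.8×4π×0.226²) = 0.07147 K/W
R_total = 1.062 K/W
Q = ΔT/R_total = 268/1.062

Q ≈ 252 W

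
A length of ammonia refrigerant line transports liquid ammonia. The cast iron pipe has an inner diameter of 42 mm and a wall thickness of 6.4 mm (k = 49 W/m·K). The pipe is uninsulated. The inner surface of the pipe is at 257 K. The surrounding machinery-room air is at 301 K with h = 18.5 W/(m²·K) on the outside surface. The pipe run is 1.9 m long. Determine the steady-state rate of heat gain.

Q ≈ 266 W

Per-layer cylindrical resistances, series-summed:
R_cast iron pipe wall = ln(27.4/21)/(2π×49×1.9) = 4.548×10^-4 K/W
R_outer film = 1/(h_o·2πr_oL) = 1/(18.5×2π×0.0274×1.9) = 0.1653 K/W
R_total = 0.1657 K/W
Q = ΔT/R_total = 44/0.1657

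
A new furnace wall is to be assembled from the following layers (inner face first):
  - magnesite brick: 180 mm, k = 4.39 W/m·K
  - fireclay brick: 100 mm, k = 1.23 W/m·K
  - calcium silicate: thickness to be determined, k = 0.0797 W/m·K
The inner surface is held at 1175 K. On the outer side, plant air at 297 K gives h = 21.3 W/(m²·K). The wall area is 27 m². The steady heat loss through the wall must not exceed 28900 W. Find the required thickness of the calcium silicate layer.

L ≈ 51.9 mm

Treating each layer as a thermal resistance in series:
R_magnesite brick = L/(kA) = 0.18/(4.39×27) = 0.001519 K/W
R_fireclay brick = L/(kA) = 0.1/(1.23×27) = 0.003011 K/W
R_outer film = 1/(h_o·A) = 1/(21.3×27) = 0.001739 K/W
Sum of the known resistances R_other = 0.006269 K/W
Required total resistance R_tot = ΔT/Q_allow = 878/28900 = 0.03038 K/W
R_calcium silicate = R_tot − R_other = 0.02411 K/W
L = R·k·A = 0.02411×0.0797×27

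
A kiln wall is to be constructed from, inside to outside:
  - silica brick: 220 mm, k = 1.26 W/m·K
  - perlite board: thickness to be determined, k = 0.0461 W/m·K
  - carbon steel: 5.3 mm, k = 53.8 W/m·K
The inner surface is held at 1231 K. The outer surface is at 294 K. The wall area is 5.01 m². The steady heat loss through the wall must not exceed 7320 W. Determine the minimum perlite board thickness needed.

L ≈ 21.5 mm

Treating each layer as a thermal resistance in series:
R_silica brick = L/(kA) = 0.22/(1.26×5.01) = 0.03485 K/W
R_carbon steel = L/(kA) = 0.0053/(53.8×5.01) = 1.966×10^-5 K/W
Sum of the known resistances R_other = 0.03487 K/W
Required total resistance R_tot = ΔT/Q_allow = 937/7320 = 0.128 K/W
R_perlite board = R_tot − R_other = 0.09313 K/W
L = R·k·A = 0.09313×0.0461×5.01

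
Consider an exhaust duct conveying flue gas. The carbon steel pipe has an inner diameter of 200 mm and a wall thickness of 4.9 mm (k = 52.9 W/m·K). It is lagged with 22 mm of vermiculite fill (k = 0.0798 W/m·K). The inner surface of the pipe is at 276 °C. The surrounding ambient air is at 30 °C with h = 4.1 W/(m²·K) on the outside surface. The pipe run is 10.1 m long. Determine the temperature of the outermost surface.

Cylindrical conduction, so R = ln(r₂/r₁)/(2πkL) per layer, in series:
R_carbon steel pipe wall = ln(104.9/100)/(2π×52.9×10.1) = 1.425×10^-5 K/W
R_vermiculite fill = ln(126.9/104.9)/(2π×0.0798×10.1) = 0.0376 K/W
R_outer film = 1/(h_o·2πr_oL) = 1/(4.1×2π×0.1269×10.1) = 0.03029 K/W
R_total = 0.0679 K/W
Q = ΔT/R_total = 246/0.0679
Q = 3620 W
T_interface = T_inner − Q·ΣR(inner→interface) = 276 − 3620×0.03761

T ≈ 140 °C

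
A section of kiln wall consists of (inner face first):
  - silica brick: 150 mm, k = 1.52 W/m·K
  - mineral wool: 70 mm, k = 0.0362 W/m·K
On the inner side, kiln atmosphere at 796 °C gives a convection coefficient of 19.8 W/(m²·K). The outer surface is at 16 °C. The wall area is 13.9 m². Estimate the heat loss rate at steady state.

Q ≈ 5210 W

Model the wall as resistances in series:
R_inner film = 1/(h_i·A) = 1/(19.8×13.9) = 0.003633 K/W
R_silica brick = L/(kA) = 0.15/(1.52×13.9) = 0.0071 K/W
R_mineral wool = L/(kA) = 0.07/(0.0362×13.9) = 0.1391 K/W
R_total = 0.1498 K/W
Q = ΔT / R_total = 780 / 0.1498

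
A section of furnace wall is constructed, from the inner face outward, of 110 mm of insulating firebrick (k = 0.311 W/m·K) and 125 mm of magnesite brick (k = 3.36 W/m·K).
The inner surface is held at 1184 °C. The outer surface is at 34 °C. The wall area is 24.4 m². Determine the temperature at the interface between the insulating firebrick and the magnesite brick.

Model the wall as resistances in series:
R_insulating firebrick = L/(kA) = 0.11/(0.311×24.4) = 0.0145 K/W
R_magnesite brick = L/(kA) = 0.125/(3.36×24.4) = 0.001525 K/W
R_total = 0.01602 K/W;  Q = ΔT/R_total = 1150/0.01602 = 71780 W
T_interface = T_inner − Q·ΣR(inner→interface) = 1184 − 71800×0.0145

T ≈ 143 °C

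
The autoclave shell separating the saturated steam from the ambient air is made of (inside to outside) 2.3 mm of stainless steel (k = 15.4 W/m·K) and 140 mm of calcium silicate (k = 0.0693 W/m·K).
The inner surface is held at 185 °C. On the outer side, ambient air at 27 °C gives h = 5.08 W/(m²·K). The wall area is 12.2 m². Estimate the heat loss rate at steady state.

Treating each layer as a thermal resistance in series:
R_stainless steel = L/(kA) = 0.0023/(15.4×12.2) = 1.224×10^-5 K/W
R_calcium silicate = L/(kA) = 0.14/(0.0693×12.2) = 0.1656 K/W
R_outer film = 1/(h_o·A) = 1/(5.08×12.2) = 0.01614 K/W
R_total = 0.1817 K/W
Q = ΔT / R_total = 158 / 0.1817

Q ≈ 869 W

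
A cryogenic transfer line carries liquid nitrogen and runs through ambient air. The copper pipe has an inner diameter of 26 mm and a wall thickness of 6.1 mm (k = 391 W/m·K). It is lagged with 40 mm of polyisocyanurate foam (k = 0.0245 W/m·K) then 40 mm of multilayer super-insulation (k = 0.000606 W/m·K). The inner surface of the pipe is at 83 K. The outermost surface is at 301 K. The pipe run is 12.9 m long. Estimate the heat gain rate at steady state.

Q ≈ 19.7 W

Treating each annulus and film as a series resistance:
R_copper pipe wall = ln(19.1/13)/(2π×391×12.9) = 1.214×10^-5 K/W
R_polyisocyanurate foam = ln(59.1/19.1)/(2π×0.0245×12.9) = 0.5688 K/W
R_multilayer super-insulation = ln(99.1/59.1)/(2π×0.000606×12.9) = 10.52 K/W
R_total = 11.09 K/W
Q = ΔT/R_total = 218/11.09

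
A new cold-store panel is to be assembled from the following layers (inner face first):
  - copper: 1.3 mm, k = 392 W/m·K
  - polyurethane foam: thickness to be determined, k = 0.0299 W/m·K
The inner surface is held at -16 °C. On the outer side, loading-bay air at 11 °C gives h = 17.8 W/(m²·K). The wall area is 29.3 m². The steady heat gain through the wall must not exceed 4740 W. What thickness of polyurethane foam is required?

Treating each layer as a thermal resistance in series:
R_copper = L/(kA) = 0.0013/(392×29.3) = 1.132×10^-7 K/W
R_outer film = 1/(h_o·A) = 1/(17.8×29.3) = 0.001917 K/W
Sum of the known resistances R_other = 0.001918 K/W
Required total resistance R_tot = ΔT/Q_allow = 27/4740 = 0.005696 K/W
R_polyurethane foam = R_tot − R_other = 0.003779 K/W
L = R·k·A = 0.003779×0.0299×29.3

L ≈ 3.31 mm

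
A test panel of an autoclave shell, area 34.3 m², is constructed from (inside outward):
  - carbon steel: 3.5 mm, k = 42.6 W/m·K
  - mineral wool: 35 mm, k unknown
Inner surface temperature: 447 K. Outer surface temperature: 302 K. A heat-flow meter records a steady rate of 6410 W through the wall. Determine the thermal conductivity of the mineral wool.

Treating each layer as a thermal resistance in series:
R_carbon steel = L/(kA) = 0.0035/(42.6×34.3) = 2.395×10^-6 K/W
Sum of known resistances R_other = 2.395×10^-6 K/W
Total R = ΔT/Q = 145/6410 = 0.02262 K/W
R_mineral wool = R_total − R_other = 0.02262 K/W
k = L/(R·A) = 0.035/(0.02262×34.3)

k ≈ 0.0451 W/(m·K)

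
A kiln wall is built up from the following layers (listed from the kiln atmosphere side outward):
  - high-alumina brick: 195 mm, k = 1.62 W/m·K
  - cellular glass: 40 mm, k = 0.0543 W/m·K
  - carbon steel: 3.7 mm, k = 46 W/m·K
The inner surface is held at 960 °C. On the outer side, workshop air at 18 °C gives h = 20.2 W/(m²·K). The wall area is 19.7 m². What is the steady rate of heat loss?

Q ≈ 20500 W

Series thermal resistances:
R_high-alumina brick = L/(kA) = 0.195/(1.62×19.7) = 0.00611 K/W
R_cellular glass = L/(kA) = 0.04/(0.0543×19.7) = 0.03739 K/W
R_carbon steel = L/(kA) = 0.0037/(46×19.7) = 4.083×10^-6 K/W
R_outer film = 1/(h_o·A) = 1/(20.2×19.7) = 0.002513 K/W
R_total = 0.04602 K/W
Q = ΔT / R_total = 942 / 0.04602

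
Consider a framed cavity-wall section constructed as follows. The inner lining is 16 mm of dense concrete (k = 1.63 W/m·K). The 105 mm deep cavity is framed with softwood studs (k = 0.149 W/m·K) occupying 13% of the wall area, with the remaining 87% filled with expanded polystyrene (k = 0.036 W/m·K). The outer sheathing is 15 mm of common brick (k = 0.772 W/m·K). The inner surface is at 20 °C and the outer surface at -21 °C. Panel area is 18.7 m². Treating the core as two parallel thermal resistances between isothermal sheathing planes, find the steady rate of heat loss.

Sheathing layers in series; stud and cavity paths in parallel between them.
R_inner = 0.016/(1.63×18.7) = 5.249×10^-4 K/W
R_stud  = 0.105/(0.149×0.13×18.7) = 0.2899 K/W
R_cav   = 0.105/(0.036×0.87×18.7) = 0.1793 K/W
1/R_core = 1/R_stud + 1/R_cav → R_core = 0.1108 K/W
R_outer = 0.015/(0.772×18.7) = 0.001039 K/W
R_total = 0.1123 K/W
Q = ΔT/R_total = 41/0.1123

Q ≈ 365 W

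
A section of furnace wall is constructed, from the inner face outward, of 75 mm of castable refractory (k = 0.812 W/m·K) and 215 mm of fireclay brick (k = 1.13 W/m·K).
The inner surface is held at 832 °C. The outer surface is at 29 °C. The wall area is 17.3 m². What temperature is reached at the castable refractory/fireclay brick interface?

Series thermal resistances:
R_castable refractory = L/(kA) = 0.075/(0.812×17.3) = 0.005339 K/W
R_fireclay brick = L/(kA) = 0.215/(1.13×17.3) = 0.011 K/W
R_total = 0.01634 K/W;  Q = ΔT/R_total = 803/0.01634 = 49150 W
T_interface = T_inner − Q·ΣR(inner→interface) = 832 − 49200×0.005339

T ≈ 570 °C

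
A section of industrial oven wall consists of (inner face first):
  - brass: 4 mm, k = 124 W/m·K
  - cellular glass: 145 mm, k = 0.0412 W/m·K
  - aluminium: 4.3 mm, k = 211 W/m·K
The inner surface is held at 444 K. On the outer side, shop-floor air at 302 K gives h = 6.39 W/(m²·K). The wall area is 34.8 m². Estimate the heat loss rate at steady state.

Thermal resistances in series:
R_brass = L/(kA) = 0.004/(124×34.8) = 9.27×10^-7 K/W
R_cellular glass = L/(kA) = 0.145/(0.0412×34.8) = 0.1011 K/W
R_aluminium = L/(kA) = 0.0043/(211×34.8) = 5.856×10^-7 K/W
R_outer film = 1/(h_o·A) = 1/(6.39×34.8) = 0.004497 K/W
R_total = 0.1056 K/W
Q = ΔT / R_total = 142 / 0.1056

Q ≈ 1340 W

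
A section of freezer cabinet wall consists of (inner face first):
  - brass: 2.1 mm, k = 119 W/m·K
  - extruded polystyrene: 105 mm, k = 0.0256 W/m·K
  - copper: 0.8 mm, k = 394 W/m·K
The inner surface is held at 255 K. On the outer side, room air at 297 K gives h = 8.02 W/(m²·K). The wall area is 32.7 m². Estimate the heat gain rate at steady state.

Model the wall as resistances in series:
R_brass = L/(kA) = 0.0021/(119×32.7) = 5.397×10^-7 K/W
R_extruded polystyrene = L/(kA) = 0.105/(0.0256×32.7) = 0.1254 K/W
R_copper = L/(kA) = 0.0008/(394×32.7) = 6.209×10^-8 K/W
R_outer film = 1/(h_o·A) = 1/(8.02×32.7) = 0.003813 K/W
R_total = 0.1292 K/W
Q = ΔT / R_total = 42 / 0.1292

Q ≈ 325 W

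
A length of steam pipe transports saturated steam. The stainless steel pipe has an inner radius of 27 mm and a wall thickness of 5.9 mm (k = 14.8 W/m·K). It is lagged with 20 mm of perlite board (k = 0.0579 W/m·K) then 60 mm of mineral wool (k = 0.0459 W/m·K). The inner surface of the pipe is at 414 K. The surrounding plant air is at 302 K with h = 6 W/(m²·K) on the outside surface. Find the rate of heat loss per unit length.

Cylindrical conduction, so R = ln(r₂/r₁)/(2πkL) per layer, in series:
R_stainless steel pipe wall = ln(32.9/27)/(2π×14.8×1) = 0.002125 K/W
R_perlite board = ln(52.9/32.9)/(2π×0.0579×1) = 1.305 K/W
R_mineral wool = ln(112.9/52.9)/(2π×0.0459×1) = 2.629 K/W
R_outer film = 1/(h_o·2πr_oL) = 1/(6×2π×0.1129×1) = 0.2349 K/W
R_total = 4.171 K/W
Q = ΔT/R_total = 112/4.171

q′ ≈ 26.9 W/m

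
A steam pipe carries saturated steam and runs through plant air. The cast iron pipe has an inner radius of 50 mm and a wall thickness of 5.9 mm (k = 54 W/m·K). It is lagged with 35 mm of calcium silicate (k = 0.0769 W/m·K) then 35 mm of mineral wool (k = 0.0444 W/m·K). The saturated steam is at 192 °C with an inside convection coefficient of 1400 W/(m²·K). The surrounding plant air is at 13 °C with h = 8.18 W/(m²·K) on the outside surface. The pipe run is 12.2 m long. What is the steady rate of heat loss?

Per-layer cylindrical resistances, series-summed:
R_inner film = 1/(h_i·2πr₁L) = 1/(1400×2π×0.05×12.2) = 1.864×10^-4 K/W
R_cast iron pipe wall = ln(55.9/50)/(2π×54×12.2) = 2.695×10^-5 K/W
R_calcium silicate = ln(90.9/55.9)/(2π×0.0769×12.2) = 0.08248 K/W
R_mineral wool = ln(125.9/90.9)/(2π×0.0444×12.2) = 0.0957 K/W
R_outer film = 1/(h_o·2πr_oL) = 1/(8.18×2π×0.1259×12.2) = 0.01267 K/W
R_total = 0.1911 K/W
Q = ΔT/R_total = 179/0.1911

Q ≈ 937 W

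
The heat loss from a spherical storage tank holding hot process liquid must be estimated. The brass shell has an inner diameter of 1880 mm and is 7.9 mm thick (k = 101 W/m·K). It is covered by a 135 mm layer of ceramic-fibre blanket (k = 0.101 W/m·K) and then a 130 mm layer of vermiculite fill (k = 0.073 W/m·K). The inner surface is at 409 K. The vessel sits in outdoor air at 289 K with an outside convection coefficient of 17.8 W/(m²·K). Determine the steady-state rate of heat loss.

Q ≈ 559 W

Spherical conduction: R = (1/r_in − 1/r_out)/(4πk) per layer; series-sum.
R_brass shell = (1/0.94 − 1/0.9479)/(4π×101) = 6.986×10^-6 K/W
R_ceramic-fibre blanket = (1/0.9479 − 1/1.0829)/(4π×0.101) = 0.1036 K/W
R_vermiculite fill = (1/1.0829 − 1/1.2129)/(4π×0.073) = 0.1079 K/W
R_outer film = 1/(h·4πr_o²) = 1/(17.8×4π×1.2129²) = 0.003039 K/W
R_total = 0.2146 K/W
Q = ΔT/R_total = 120/0.2146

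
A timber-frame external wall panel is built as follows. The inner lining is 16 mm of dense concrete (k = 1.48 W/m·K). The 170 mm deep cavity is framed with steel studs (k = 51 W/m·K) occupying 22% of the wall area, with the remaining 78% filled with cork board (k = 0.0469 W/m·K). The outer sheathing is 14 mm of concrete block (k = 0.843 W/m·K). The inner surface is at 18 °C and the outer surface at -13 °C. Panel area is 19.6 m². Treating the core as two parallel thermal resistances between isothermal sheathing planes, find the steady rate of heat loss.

Sheathing layers in series; stud and cavity paths in parallel between them.
R_inner = 0.016/(1.48×19.6) = 5.516×10^-4 K/W
R_stud  = 0.17/(51×0.22×19.6) = 7.73×10^-4 K/W
R_cav   = 0.17/(0.0469×0.78×19.6) = 0.2371 K/W
1/R_core = 1/R_stud + 1/R_cav → R_core = 7.705×10^-4 K/W
R_outer = 0.014/(0.843×19.6) = 8.473×10^-4 K/W
R_total = 0.002169 K/W
Q = ΔT/R_total = 31/0.002169

Q ≈ 14300 W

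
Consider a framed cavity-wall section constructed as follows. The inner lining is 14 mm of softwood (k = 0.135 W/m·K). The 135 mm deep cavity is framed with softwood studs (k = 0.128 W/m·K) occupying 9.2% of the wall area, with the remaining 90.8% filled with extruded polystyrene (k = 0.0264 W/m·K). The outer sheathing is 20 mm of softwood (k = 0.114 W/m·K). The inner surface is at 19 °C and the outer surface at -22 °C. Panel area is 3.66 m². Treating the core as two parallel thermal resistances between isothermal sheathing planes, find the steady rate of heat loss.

Sheathing layers in series; stud and cavity paths in parallel between them.
R_inner = 0.014/(0.135×3.66) = 0.02833 K/W
R_stud  = 0.135/(0.128×0.092×3.66) = 3.132 K/W
R_cav   = 0.135/(0.0264×0.908×3.66) = 1.539 K/W
1/R_core = 1/R_stud + 1/R_cav → R_core = 1.032 K/W
R_outer = 0.02/(0.114×3.66) = 0.04793 K/W
R_total = 1.108 K/W
Q = ΔT/R_total = 41/1.108

Q ≈ 37 W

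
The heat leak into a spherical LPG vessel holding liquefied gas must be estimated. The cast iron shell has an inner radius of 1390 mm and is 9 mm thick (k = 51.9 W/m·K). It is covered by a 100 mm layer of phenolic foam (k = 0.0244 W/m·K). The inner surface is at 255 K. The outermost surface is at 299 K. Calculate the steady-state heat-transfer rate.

Q ≈ 283 W

Spherical conduction: R = (1/r_in − 1/r_out)/(4πk) per layer; series-sum.
R_cast iron shell = (1/1.39 − 1/1.399)/(4π×51.9) = 7.096×10^-6 K/W
R_phenolic foam = (1/1.399 − 1/1.499)/(4π×0.0244) = 0.1555 K/W
R_total = 0.1555 K/W
Q = ΔT/R_total = 44/0.1555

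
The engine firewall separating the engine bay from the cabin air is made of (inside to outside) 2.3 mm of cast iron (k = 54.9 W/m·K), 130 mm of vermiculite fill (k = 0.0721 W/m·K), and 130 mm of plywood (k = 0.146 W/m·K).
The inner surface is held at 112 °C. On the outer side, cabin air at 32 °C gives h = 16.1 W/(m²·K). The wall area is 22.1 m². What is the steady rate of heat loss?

Q ≈ 642 W

Model the wall as resistances in series:
R_cast iron = L/(kA) = 0.0023/(54.9×22.1) = 1.896×10^-6 K/W
R_vermiculite fill = L/(kA) = 0.13/(0.0721×22.1) = 0.08159 K/W
R_plywood = L/(kA) = 0.13/(0.146×22.1) = 0.04029 K/W
R_outer film = 1/(h_o·A) = 1/(16.1×22.1) = 0.00281 K/W
R_total = 0.1247 K/W
Q = ΔT / R_total = 80 / 0.1247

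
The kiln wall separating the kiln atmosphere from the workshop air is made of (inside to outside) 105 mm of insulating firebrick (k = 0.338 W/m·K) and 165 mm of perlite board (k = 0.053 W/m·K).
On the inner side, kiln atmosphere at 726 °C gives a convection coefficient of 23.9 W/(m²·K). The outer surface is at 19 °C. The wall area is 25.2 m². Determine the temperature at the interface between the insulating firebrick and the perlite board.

T ≈ 654 °C

Thermal resistances in series:
R_inner film = 1/(h_i·A) = 1/(23.9×25.2) = 0.00166 K/W
R_insulating firebrick = L/(kA) = 0.105/(0.338×25.2) = 0.01233 K/W
R_perlite board = L/(kA) = 0.165/(0.053×25.2) = 0.1235 K/W
R_total = 0.1375 K/W;  Q = ΔT/R_total = 707/0.1375 = 5141 W
T_interface = T_inner − Q·ΣR(inner→interface) = 726 − 5140×0.01399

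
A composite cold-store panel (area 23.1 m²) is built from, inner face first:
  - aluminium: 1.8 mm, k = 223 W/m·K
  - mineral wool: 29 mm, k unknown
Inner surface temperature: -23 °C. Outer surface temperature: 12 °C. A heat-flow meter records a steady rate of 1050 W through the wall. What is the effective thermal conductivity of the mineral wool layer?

k ≈ 0.0377 W/(m·K)

Using the resistance-network approach (series):
R_aluminium = L/(kA) = 0.0018/(223×23.1) = 3.494×10^-7 K/W
Sum of known resistances R_other = 3.494×10^-7 K/W
Total R = ΔT/Q = 35/1050 = 0.03333 K/W
R_mineral wool = R_total − R_other = 0.03333 K/W
k = L/(R·A) = 0.029/(0.03333×23.1)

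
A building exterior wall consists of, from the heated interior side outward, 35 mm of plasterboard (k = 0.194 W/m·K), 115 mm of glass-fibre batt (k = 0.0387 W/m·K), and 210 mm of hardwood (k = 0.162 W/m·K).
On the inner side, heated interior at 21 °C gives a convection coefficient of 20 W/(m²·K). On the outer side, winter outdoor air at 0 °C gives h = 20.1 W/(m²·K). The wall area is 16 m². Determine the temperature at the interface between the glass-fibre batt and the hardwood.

T ≈ 6.22 °C

Series thermal resistances:
R_inner film = 1/(h_i·A) = 1/(20×16) = 0.003125 K/W
R_plasterboard = L/(kA) = 0.035/(0.194×16) = 0.01128 K/W
R_glass-fibre batt = L/(kA) = 0.115/(0.0387×16) = 0.1857 K/W
R_hardwood = L/(kA) = 0.21/(0.162×16) = 0.08102 K/W
R_outer film = 1/(h_o·A) = 1/(20.1×16) = 0.003109 K/W
R_total = 0.2843 K/W;  Q = ΔT/R_total = 21/0.2843 = 73.88 W
T_interface = T_inner − Q·ΣR(inner→interface) = 21 − 73.9×0.2001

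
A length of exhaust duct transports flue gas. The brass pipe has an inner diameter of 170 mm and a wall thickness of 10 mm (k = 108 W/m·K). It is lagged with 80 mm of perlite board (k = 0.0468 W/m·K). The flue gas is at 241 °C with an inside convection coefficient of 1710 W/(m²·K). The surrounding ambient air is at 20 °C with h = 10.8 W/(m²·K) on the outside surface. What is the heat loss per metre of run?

Per-layer cylindrical resistances, series-summed:
R_inner film = 1/(h_i·2πr₁L) = 1/(1710×2π×0.085×1) = 0.001095 K/W
R_brass pipe wall = ln(95/85)/(2π×108×1) = 1.639×10^-4 K/W
R_perlite board = ln(175/95)/(2π×0.0468×1) = 2.078 K/W
R_outer film = 1/(h_o·2πr_oL) = 1/(10.8×2π×0.175×1) = 0.08421 K/W
R_total = 2.163 K/W
Q = ΔT/R_total = 221/2.163

q′ ≈ 102 W/m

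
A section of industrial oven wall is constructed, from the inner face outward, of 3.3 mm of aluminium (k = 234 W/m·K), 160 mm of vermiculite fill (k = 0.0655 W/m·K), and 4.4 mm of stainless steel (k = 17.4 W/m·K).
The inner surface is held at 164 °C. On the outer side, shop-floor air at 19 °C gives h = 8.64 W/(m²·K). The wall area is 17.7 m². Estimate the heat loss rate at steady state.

Using the resistance-network approach (series):
R_aluminium = L/(kA) = 0.0033/(234×17.7) = 7.968×10^-7 K/W
R_vermiculite fill = L/(kA) = 0.16/(0.0655×17.7) = 0.138 K/W
R_stainless steel = L/(kA) = 0.0044/(17.4×17.7) = 1.429×10^-5 K/W
R_outer film = 1/(h_o·A) = 1/(8.64×17.7) = 0.006539 K/W
R_total = 0.1446 K/W
Q = ΔT / R_total = 145 / 0.1446

Q ≈ 1000 W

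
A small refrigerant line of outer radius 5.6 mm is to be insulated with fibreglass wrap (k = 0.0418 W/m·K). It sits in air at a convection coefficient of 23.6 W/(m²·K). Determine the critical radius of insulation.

For a cylinder r_cr = k/h = 0.0418/23.6
r_cr = 1.77 mm; since the bare radius (5.6 mm) is above r_cr, any added insulation will reduce heat loss.

r_cr ≈ 1.77 mm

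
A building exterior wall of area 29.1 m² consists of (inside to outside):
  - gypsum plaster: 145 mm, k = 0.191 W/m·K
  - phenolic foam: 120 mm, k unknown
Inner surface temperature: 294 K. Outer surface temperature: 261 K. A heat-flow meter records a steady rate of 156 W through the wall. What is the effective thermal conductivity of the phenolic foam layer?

k ≈ 0.0222 W/(m·K)

Thermal resistances in series:
R_gypsum plaster = L/(kA) = 0.145/(0.191×29.1) = 0.02609 K/W
Sum of known resistances R_other = 0.02609 K/W
Total R = ΔT/Q = 33/156 = 0.2115 K/W
R_phenolic foam = R_total − R_other = 0.1855 K/W
k = L/(R·A) = 0.12/(0.1855×29.1)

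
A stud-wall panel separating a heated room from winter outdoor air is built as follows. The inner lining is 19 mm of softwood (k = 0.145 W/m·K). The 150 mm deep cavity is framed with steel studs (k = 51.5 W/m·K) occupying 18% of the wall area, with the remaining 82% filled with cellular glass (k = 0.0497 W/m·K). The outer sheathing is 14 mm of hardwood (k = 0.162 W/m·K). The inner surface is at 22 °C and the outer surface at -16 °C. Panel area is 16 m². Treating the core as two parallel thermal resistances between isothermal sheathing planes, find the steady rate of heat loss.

Q ≈ 2600 W

Sheathing layers in series; stud and cavity paths in parallel between them.
R_inner = 0.019/(0.145×16) = 0.00819 K/W
R_stud  = 0.15/(51.5×0.18×16) = 0.001011 K/W
R_cav   = 0.15/(0.0497×0.82×16) = 0.23 K/W
1/R_core = 1/R_stud + 1/R_cav → R_core = 0.001007 K/W
R_outer = 0.014/(0.162×16) = 0.005401 K/W
R_total = 0.0146 K/W
Q = ΔT/R_total = 38/0.0146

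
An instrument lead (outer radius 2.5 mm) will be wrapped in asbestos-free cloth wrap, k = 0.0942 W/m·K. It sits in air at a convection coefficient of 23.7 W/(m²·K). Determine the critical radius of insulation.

For a cylinder r_cr = k/h = 0.0942/23.7
r_cr = 3.97 mm; since the bare radius (2.5 mm) is below r_cr, adding a thin layer of insulation will *increase* heat loss.

r_cr ≈ 3.97 mm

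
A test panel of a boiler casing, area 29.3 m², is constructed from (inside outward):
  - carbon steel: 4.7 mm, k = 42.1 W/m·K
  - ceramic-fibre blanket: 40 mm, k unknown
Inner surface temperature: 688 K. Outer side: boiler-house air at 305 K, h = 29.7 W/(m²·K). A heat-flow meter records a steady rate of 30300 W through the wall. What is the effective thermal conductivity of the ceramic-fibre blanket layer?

k ≈ 0.119 W/(m·K)

Thermal resistances in series:
R_carbon steel = L/(kA) = 0.0047/(42.1×29.3) = 3.81×10^-6 K/W
R_outer film = 1/(h_o·A) = 1/(29.7×29.3) = 0.001149 K/W
Sum of known resistances R_other = 0.001153 K/W
Total R = ΔT/Q = 383/30300 = 0.01264 K/W
R_ceramic-fibre blanket = R_total − R_other = 0.01149 K/W
k = L/(R·A) = 0.04/(0.01149×29.3)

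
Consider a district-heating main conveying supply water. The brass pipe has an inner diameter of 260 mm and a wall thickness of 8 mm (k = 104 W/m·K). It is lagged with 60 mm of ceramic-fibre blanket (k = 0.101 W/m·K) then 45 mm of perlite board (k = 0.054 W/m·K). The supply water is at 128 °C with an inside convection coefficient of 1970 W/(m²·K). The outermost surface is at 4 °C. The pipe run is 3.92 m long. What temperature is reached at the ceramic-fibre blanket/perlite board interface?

Cylindrical conduction, so R = ln(r₂/r₁)/(2πkL) per layer, in series:
R_inner film = 1/(h_i·2πr₁L) = 1/(1970×2π×0.13×3.92) = 1.585×10^-4 K/W
R_brass pipe wall = ln(138/130)/(2π×104×3.92) = 2.331×10^-5 K/W
R_ceramic-fibre blanket = ln(198/138)/(2π×0.101×3.92) = 0.1451 K/W
R_perlite board = ln(243/198)/(2π×0.054×3.92) = 0.154 K/W
R_total = 0.2993 K/W
Q = ΔT/R_total = 124/0.2993
Q = 414 W
T_interface = T_inner − Q·ΣR(inner→interface) = 128 − 414×0.1453

T ≈ 67.8 °C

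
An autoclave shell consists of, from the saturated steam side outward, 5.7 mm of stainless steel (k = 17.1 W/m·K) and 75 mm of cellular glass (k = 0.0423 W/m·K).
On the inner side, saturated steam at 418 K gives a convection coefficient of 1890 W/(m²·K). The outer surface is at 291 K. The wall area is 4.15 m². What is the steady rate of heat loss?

Q ≈ 297 W

Thermal resistances in series:
R_inner film = 1/(h_i·A) = 1/(1890×4.15) = 1.275×10^-4 K/W
R_stainless steel = L/(kA) = 0.0057/(17.1×4.15) = 8.032×10^-5 K/W
R_cellular glass = L/(kA) = 0.075/(0.0423×4.15) = 0.4272 K/W
R_total = 0.4274 K/W
Q = ΔT / R_total = 127 / 0.4274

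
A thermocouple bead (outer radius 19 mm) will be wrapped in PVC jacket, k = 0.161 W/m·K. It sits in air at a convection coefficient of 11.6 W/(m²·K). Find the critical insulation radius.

r_cr ≈ 27.8 mm

For a sphere r_cr = 2k/h = 2×0.161/11.6
r_cr = 27.8 mm; since the bare radius (19 mm) is below r_cr, adding a thin layer of insulation will *increase* heat loss.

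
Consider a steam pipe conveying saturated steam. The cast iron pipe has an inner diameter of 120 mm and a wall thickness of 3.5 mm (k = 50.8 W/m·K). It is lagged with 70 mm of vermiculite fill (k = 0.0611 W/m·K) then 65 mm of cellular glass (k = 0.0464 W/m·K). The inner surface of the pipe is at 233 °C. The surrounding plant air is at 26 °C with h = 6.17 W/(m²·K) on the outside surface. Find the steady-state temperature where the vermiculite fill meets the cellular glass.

T ≈ 116 °C

Per-layer cylindrical resistances, series-summed:
R_cast iron pipe wall = ln(63.5/60)/(2π×50.8×1) = 1.776×10^-4 K/W
R_vermiculite fill = ln(133.5/63.5)/(2π×0.0611×1) = 1.936 K/W
R_cellular glass = ln(198.5/133.5)/(2π×0.0464×1) = 1.361 K/W
R_outer film = 1/(h_o·2πr_oL) = 1/(6.17×2π×0.1985×1) = 0.1299 K/W
R_total = 3.426 K/W
Q = ΔT/R_total = 207/3.426
Q = 60.4 W/m
T_interface = T_inner − Q·ΣR(inner→interface) = 233 − 60.4×1.936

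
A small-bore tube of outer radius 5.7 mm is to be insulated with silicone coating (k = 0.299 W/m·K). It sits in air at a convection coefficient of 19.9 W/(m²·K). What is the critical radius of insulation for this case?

r_cr ≈ 15 mm

For a cylinder r_cr = k/h = 0.299/19.9
r_cr = 15 mm; since the bare radius (5.7 mm) is below r_cr, adding a thin layer of insulation will *increase* heat loss.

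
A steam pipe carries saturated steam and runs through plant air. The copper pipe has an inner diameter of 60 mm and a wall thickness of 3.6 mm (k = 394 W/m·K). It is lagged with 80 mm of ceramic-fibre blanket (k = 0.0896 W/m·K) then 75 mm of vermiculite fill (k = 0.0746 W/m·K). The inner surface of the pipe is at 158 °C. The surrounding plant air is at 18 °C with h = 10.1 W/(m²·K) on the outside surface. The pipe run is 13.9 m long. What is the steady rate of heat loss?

Treating each annulus and film as a series resistance:
R_copper pipe wall = ln(33.6/30)/(2π×394×13.9) = 3.293×10^-6 K/W
R_ceramic-fibre blanket = ln(113.6/33.6)/(2π×0.0896×13.9) = 0.1557 K/W
R_vermiculite fill = ln(188.6/113.6)/(2π×0.0746×13.9) = 0.07781 K/W
R_outer film = 1/(h_o·2πr_oL) = 1/(10.1×2π×0.1886×13.9) = 0.006011 K/W
R_total = 0.2395 K/W
Q = ΔT/R_total = 140/0.2395

Q ≈ 585 W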